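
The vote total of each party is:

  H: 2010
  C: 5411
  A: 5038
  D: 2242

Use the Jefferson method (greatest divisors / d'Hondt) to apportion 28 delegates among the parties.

H 4, C 10, A 10, D 4

Standard divisor 14701/28 ≈ 525.036; standard quotas: H 3.828, C 10.306, A 9.596, D 4.270.
Rounding down gives 3, 10, 9, 4 = 26 seats, so the divisor must be adjusted.
With modified divisor 497: modified quotas H 4.044, C 10.887, A 10.137, D 4.511.
Rounding down: H 4, C 10, A 10, D 4 (total 28).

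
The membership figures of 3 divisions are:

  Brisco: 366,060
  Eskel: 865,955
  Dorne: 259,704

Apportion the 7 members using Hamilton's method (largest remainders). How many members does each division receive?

The standard divisor is 1491719/7 ≈ 213102.714.
Standard quotas: Brisco 1.7178, Eskel 4.0636, Dorne 1.2187.
Lower quotas: Brisco 1, Eskel 4, Dorne 1 (sum 6, leaving 1 seat).
Remainders in descending order: Brisco 0.7178, Dorne 0.2187, Eskel 0.0636.
Largest remainder: Brisco receives the extra seat.

Brisco 2, Eskel 4, Dorne 1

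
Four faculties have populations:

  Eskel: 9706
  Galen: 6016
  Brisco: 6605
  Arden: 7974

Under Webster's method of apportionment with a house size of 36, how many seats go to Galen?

7

Standard divisor 30301/36 ≈ 841.694; standard quotas: Eskel 11.532, Galen 7.147, Brisco 7.847, Arden 9.474.
Rounding to the nearest integer gives Eskel 12, Galen 7, Brisco 8, Arden 9 — total 36, matching the house size, so no adjustment is needed.
Galen receives 7.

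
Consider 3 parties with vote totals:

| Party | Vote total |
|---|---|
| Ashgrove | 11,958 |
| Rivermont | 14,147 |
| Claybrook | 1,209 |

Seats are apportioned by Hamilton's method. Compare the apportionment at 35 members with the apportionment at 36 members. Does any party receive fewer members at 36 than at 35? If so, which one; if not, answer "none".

At 35 seats: Ashgrove 15, Rivermont 18, Claybrook 2.
At 36 seats: Ashgrove 16, Rivermont 19, Claybrook 1.
Claybrook drops from 2 to 1.

Claybrook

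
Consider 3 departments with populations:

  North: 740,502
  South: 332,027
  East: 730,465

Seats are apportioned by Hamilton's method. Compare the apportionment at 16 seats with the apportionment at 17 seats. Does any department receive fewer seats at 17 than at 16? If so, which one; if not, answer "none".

none

At 16 seats: North 7, South 3, East 6.
At 17 seats: North 7, South 3, East 7.
No department's allocation decreased.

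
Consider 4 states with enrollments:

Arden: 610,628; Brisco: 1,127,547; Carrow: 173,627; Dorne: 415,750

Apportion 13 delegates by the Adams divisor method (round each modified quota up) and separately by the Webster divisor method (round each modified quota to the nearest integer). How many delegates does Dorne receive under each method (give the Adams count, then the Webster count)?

Adams: Arden 3, Brisco 6, Carrow 1, Dorne 3.
Webster: Arden 4, Brisco 6, Carrow 1, Dorne 2.
Dorne gets 3 under Adams and 2 under Webster.

3 and 2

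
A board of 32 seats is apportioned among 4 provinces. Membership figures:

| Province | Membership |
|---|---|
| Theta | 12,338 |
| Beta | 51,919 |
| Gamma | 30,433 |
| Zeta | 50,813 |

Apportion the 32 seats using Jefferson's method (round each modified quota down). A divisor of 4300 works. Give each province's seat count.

Theta 2; Beta 12; Gamma 7; Zeta 11

With modified divisor 4300: modified quotas Theta 2.869, Beta 12.074, Gamma 7.077, Zeta 11.817.
Rounding down: Theta 2, Beta 12, Gamma 7, Zeta 11 (total 32).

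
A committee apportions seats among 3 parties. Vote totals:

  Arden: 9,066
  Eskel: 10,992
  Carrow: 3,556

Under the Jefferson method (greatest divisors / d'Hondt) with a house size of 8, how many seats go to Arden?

Standard divisor 23614/8 ≈ 2951.75; standard quotas: Arden 3.071, Eskel 3.724, Carrow 1.205.
Rounding down gives 3, 3, 1 = 7 seats, so the divisor must be adjusted.
With modified divisor 2500: modified quotas Arden 3.626, Eskel 4.397, Carrow 1.422.
Rounding down: Arden 3, Eskel 4, Carrow 1 (total 8).
Arden receives 3.

3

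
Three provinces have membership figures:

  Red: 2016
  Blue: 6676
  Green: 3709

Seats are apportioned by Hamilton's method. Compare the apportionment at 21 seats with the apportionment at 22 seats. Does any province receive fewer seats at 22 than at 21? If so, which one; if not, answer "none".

Red

At 21 seats: Red 4, Blue 11, Green 6.
At 22 seats: Red 3, Blue 12, Green 7.
Red drops from 4 to 3.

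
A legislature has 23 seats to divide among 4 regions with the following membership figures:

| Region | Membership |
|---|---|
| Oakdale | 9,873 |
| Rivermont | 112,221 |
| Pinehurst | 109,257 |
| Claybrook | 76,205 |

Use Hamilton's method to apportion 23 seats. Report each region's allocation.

Oakdale=1, Rivermont=8, Pinehurst=8, Claybrook=6

Standard divisor: 307556 ÷ 23 = 13372.
Standard quotas: Oakdale 0.7383, Rivermont 8.3922, Pinehurst 8.1706, Claybrook 5.6988.
Lower quotas: Oakdale 0, Rivermont 8, Pinehurst 8, Claybrook 5 (sum 21, leaving 2 seats).
Remainders in descending order: Oakdale 0.7383, Claybrook 0.6988, Rivermont 0.3922, Pinehurst 0.1706.
Largest remainders: Oakdale, Claybrook receive the extra seats.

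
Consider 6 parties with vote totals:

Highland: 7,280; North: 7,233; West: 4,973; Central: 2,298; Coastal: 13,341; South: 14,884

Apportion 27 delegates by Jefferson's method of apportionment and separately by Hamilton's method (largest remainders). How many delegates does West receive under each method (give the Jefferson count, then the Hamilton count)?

Jefferson: Highland 4, North 4, West 2, Central 1, Coastal 8, South 8.
Hamilton: Highland 4, North 4, West 3, Central 1, Coastal 7, South 8.
West gets 2 under Jefferson and 3 under Hamilton.

2 and 3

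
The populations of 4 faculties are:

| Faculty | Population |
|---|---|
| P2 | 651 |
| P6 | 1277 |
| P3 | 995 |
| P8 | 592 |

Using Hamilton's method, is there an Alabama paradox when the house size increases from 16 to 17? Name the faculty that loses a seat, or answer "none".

At 16 seats: P2 3, P6 6, P3 4, P8 3.
At 17 seats: P2 3, P6 6, P3 5, P8 3.
No faculty's allocation decreased.

none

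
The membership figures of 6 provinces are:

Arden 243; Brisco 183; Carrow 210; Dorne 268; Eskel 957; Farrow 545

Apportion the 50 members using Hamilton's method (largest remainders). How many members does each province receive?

Total 2406; standard divisor 2406/50 ≈ 48.12.
Standard quotas: Arden 5.050, Brisco 3.803, Carrow 4.364, Dorne 5.569, Eskel 19.888, Farrow 11.326.
Lower quotas: Arden 5, Brisco 3, Carrow 4, Dorne 5, Eskel 19, Farrow 11 (sum 47, leaving 3 seats).
Remainders in descending order: Eskel 0.888, Brisco 0.803, Dorne 0.569, Carrow 0.364, Farrow 0.326, Arden 0.050.
Largest remainders: Eskel, Brisco, Dorne receive the extra seats.

Arden 5, Brisco 4, Carrow 4, Dorne 6, Eskel 20, Farrow 11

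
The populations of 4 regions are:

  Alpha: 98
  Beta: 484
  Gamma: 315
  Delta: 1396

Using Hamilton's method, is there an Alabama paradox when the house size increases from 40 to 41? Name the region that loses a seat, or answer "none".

At 40 seats: Alpha 2, Beta 8, Gamma 6, Delta 24.
At 41 seats: Alpha 2, Beta 9, Gamma 5, Delta 25.
Gamma drops from 6 to 5.

Gamma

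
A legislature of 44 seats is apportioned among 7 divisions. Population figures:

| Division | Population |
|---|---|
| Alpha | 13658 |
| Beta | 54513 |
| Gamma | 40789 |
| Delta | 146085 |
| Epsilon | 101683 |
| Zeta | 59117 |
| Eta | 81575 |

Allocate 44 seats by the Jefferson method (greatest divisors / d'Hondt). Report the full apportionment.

Alpha 1; Beta 5; Gamma 3; Delta 14; Epsilon 9; Zeta 5; Eta 7

Standard divisor 497420/44 ≈ 11305; standard quotas: Alpha 1.208, Beta 4.822, Gamma 3.608, Delta 12.922, Epsilon 8.995, Zeta 5.229, Eta 7.216.
Rounding down gives 1, 4, 3, 12, 8, 5, 7 = 40 seats, so the divisor must be adjusted.
With modified divisor 10300: modified quotas Alpha 1.326, Beta 5.293, Gamma 3.960, Delta 14.183, Epsilon 9.872, Zeta 5.740, Eta 7.920.
Rounding down: Alpha 1, Beta 5, Gamma 3, Delta 14, Epsilon 9, Zeta 5, Eta 7 (total 44).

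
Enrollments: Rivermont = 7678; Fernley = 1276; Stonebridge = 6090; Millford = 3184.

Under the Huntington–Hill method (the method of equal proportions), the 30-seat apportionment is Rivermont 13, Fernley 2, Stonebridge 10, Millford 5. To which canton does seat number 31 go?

Priority for the next seat is population ÷ (√(s·(s+1))).
Priorities: Rivermont 569.131, Fernley 520.925, Stonebridge 580.659, Millford 581.316.
Highest priority: Millford.

Millford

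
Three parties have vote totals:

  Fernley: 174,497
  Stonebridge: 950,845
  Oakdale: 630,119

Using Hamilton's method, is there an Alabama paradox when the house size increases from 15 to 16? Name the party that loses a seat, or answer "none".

At 15 seats: Fernley 2, Stonebridge 8, Oakdale 5.
At 16 seats: Fernley 1, Stonebridge 9, Oakdale 6.
Fernley drops from 2 to 1.

Fernley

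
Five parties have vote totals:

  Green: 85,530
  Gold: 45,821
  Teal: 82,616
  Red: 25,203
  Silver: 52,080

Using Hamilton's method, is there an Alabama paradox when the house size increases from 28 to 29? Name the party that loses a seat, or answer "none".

Red

At 28 seats: Green 8, Gold 4, Teal 8, Red 3, Silver 5.
At 29 seats: Green 9, Gold 5, Teal 8, Red 2, Silver 5.
Red drops from 3 to 2.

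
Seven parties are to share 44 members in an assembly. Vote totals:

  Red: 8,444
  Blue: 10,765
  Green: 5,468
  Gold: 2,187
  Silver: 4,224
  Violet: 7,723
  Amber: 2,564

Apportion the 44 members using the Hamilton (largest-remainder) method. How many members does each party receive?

Red 9; Blue 11; Green 6; Gold 2; Silver 5; Violet 8; Amber 3

Total 41375; standard divisor 41375/44 ≈ 940.341.
Standard quotas: Red 8.9797, Blue 11.4480, Green 5.8149, Gold 2.3258, Silver 4.4920, Violet 8.2130, Amber 2.7267.
Lower quotas: Red 8, Blue 11, Green 5, Gold 2, Silver 4, Violet 8, Amber 2 (sum 40, leaving 4 seats).
Remainders in descending order: Red 0.9797, Green 0.8149, Amber 0.7267, Silver 0.4920, Blue 0.4480, Gold 0.3258, Violet 0.2130.
The surplus seats go to Red, Green, Amber, Silver.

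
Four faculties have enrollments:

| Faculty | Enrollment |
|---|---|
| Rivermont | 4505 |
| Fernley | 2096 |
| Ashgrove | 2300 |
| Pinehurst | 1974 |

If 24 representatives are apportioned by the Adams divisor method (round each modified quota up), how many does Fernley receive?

5

Standard divisor 10875/24 ≈ 453.125; standard quotas: Rivermont 9.942, Fernley 4.626, Ashgrove 5.076, Pinehurst 4.356.
Rounding up gives 10, 5, 6, 5 = 26 seats, so the divisor must be adjusted.
With modified divisor 497: modified quotas Rivermont 9.064, Fernley 4.217, Ashgrove 4.628, Pinehurst 3.972.
Rounding up: Rivermont 10, Fernley 5, Ashgrove 5, Pinehurst 4 (total 24).
Fernley receives 5.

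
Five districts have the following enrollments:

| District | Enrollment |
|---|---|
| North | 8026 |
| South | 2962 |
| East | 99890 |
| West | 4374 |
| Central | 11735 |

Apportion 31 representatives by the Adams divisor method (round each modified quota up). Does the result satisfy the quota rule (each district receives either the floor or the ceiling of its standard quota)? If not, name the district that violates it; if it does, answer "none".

Standard quotas: North 1.959, South 0.723, East 24.385, West 1.068, Central 2.865.
Adams allocation: North 2, South 1, East 23, West 2, Central 3.
East has quota 24.385 (lower 24, upper 25) but receives 23 — outside the quota interval.

East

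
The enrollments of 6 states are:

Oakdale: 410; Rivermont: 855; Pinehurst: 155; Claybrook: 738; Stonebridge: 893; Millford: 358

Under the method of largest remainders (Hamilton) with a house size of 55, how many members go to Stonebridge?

Standard divisor: 3409 ÷ 55 ≈ 61.982.
Standard quotas: Oakdale 6.615, Rivermont 13.794, Pinehurst 2.501, Claybrook 11.907, Stonebridge 14.407, Millford 5.776.
Lower quotas: Oakdale 6, Rivermont 13, Pinehurst 2, Claybrook 11, Stonebridge 14, Millford 5 (sum 51, leaving 4 seats).
Remainders in descending order: Claybrook 0.907, Rivermont 0.794, Millford 0.776, Oakdale 0.615, Pinehurst 0.501, Stonebridge 0.407.
Largest remainders: Claybrook, Rivermont, Millford, Oakdale receive the extra seats.
Stonebridge receives 14.

14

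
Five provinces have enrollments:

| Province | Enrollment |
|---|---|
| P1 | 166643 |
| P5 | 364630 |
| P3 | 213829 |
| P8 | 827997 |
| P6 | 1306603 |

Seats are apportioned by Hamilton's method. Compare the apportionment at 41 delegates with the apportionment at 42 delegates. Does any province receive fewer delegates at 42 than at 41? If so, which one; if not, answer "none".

none

At 41 seats: P1 2, P5 5, P3 3, P8 12, P6 19.
At 42 seats: P1 3, P5 5, P3 3, P8 12, P6 19.
No province's allocation decreased.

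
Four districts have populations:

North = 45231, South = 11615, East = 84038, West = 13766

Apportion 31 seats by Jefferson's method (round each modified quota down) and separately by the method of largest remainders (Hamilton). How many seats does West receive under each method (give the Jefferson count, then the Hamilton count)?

Jefferson: North 9, South 2, East 18, West 2.
Hamilton: North 9, South 2, East 17, West 3.
West gets 2 under Jefferson and 3 under Hamilton.

2 and 3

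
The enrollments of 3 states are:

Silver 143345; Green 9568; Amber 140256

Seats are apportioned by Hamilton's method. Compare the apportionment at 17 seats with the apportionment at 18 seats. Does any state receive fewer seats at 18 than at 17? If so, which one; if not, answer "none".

Green

At 17 seats: Silver 8, Green 1, Amber 8.
At 18 seats: Silver 9, Green 0, Amber 9.
Green drops from 1 to 0.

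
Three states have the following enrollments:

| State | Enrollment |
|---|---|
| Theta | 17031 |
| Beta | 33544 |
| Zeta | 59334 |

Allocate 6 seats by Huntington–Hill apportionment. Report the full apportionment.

Theta=1, Beta=2, Zeta=3

With divisor 20424: modified quotas Theta 0.834, Beta 1.642, Zeta 2.905.
Geometric-mean thresholds: Theta (min 1), Beta √(1·2)=1.414, Zeta √(2·3)=2.449.
Each quota rounded against its threshold gives Theta 1, Beta 2, Zeta 3 (total 6).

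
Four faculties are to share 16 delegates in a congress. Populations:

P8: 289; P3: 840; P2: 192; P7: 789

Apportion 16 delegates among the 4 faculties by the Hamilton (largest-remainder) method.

Total 2110; standard divisor 2110/16 ≈ 131.875.
Standard quotas: P8 2.191, P3 6.370, P2 1.456, P7 5.983.
Lower quotas: P8 2, P3 6, P2 1, P7 5 (sum 14, leaving 2 seats).
Remainders in descending order: P7 0.983, P2 0.456, P3 0.370, P8 0.191.
Largest remainders: P7, P2 receive the extra seats.

P8=2, P3=6, P2=2, P7=6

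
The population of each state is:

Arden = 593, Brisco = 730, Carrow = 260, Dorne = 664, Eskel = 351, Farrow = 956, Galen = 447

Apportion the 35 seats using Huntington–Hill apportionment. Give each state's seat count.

Arden: 5; Brisco: 6; Carrow: 2; Dorne: 6; Eskel: 3; Farrow: 9; Galen: 4

With divisor 112.65: modified quotas Arden 5.264, Brisco 6.480, Carrow 2.308, Dorne 5.894, Eskel 3.116, Farrow 8.486, Galen 3.968.
Geometric-mean thresholds: Arden √(5·6)=5.477, Brisco √(6·7)=6.481, Carrow √(2·3)=2.449, Dorne √(5·6)=5.477, Eskel √(3·4)=3.464, Farrow √(8·9)=8.485, Galen √(3·4)=3.464.
Each quota rounded against its threshold gives Arden 5, Brisco 6, Carrow 2, Dorne 6, Eskel 3, Farrow 9, Galen 4 (total 35).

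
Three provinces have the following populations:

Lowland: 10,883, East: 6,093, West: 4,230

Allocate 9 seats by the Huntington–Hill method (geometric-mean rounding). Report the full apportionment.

Lowland: 4; East: 3; West: 2

With divisor 2460: modified quotas Lowland 4.424, East 2.477, West 1.720.
Geometric-mean thresholds: Lowland √(4·5)=4.472, East √(2·3)=2.449, West √(1·2)=1.414.
Each quota rounded against its threshold gives Lowland 4, East 3, West 2 (total 9).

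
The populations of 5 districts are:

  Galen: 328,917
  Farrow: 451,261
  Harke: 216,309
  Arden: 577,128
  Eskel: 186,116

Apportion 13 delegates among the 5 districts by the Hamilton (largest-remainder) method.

Total 1759731; standard divisor 1759731/13 ≈ 135363.923.
Standard quotas: Galen 2.4299, Farrow 3.3337, Harke 1.5980, Arden 4.2635, Eskel 1.3749.
Lower quotas: Galen 2, Farrow 3, Harke 1, Arden 4, Eskel 1 (sum 11, leaving 2 seats).
Remainders in descending order: Harke 0.5980, Galen 0.4299, Eskel 0.3749, Farrow 0.3337, Arden 0.2635.
Largest remainders: Harke, Galen receive the extra seats.

Galen: 3; Farrow: 3; Harke: 2; Arden: 4; Eskel: 1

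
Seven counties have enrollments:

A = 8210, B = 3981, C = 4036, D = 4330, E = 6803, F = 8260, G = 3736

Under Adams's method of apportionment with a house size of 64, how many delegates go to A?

13

Standard divisor 39356/64 ≈ 614.938; standard quotas: A 13.351, B 6.474, C 6.563, D 7.041, E 11.063, F 13.432, G 6.075.
Rounding up gives 14, 7, 7, 8, 12, 14, 7 = 69 seats, so the divisor must be adjusted.
With modified divisor 650: modified quotas A 12.631, B 6.125, C 6.209, D 6.662, E 10.466, F 12.708, G 5.748.
Rounding up: A 13, B 7, C 7, D 7, E 11, F 13, G 6 (total 64).
A receives 13.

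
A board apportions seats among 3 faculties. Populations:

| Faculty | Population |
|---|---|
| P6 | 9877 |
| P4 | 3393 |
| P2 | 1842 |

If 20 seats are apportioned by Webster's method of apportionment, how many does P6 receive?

Standard divisor 15112/20 ≈ 755.6; standard quotas: P6 13.072, P4 4.490, P2 2.438.
Rounding to the nearest integer gives 13, 4, 2 = 19 seats, so the divisor must be adjusted.
With modified divisor 750: modified quotas P6 13.169, P4 4.524, P2 2.456.
Rounding to the nearest integer: P6 13, P4 5, P2 2 (total 20).
P6 receives 13.

13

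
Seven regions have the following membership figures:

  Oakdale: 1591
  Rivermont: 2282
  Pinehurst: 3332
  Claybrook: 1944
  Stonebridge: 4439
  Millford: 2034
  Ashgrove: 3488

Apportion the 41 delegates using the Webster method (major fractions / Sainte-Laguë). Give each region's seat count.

Standard divisor 19110/41 ≈ 466.098; standard quotas: Oakdale 3.413, Rivermont 4.896, Pinehurst 7.149, Claybrook 4.171, Stonebridge 9.524, Millford 4.364, Ashgrove 7.483.
Rounding to the nearest integer gives 3, 5, 7, 4, 10, 4, 7 = 40 seats, so the divisor must be adjusted.
With modified divisor 460: modified quotas Oakdale 3.459, Rivermont 4.961, Pinehurst 7.243, Claybrook 4.226, Stonebridge 9.650, Millford 4.422, Ashgrove 7.583.
Rounding to the nearest integer: Oakdale 3, Rivermont 5, Pinehurst 7, Claybrook 4, Stonebridge 10, Millford 4, Ashgrove 8 (total 41).

Oakdale=3, Rivermont=5, Pinehurst=7, Claybrook=4, Stonebridge=10, Millford=4, Ashgrove=8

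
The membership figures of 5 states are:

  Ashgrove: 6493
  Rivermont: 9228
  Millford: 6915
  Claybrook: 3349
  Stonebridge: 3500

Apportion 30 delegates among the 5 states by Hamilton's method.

Ashgrove 7; Rivermont 9; Millford 7; Claybrook 3; Stonebridge 4

Standard divisor: 29485 ÷ 30 ≈ 982.833.
Standard quotas: Ashgrove 6.6064, Rivermont 9.3892, Millford 7.0358, Claybrook 3.4075, Stonebridge 3.5611.
Lower quotas: Ashgrove 6, Rivermont 9, Millford 7, Claybrook 3, Stonebridge 3 (sum 28, leaving 2 seats).
Remainders in descending order: Ashgrove 0.6064, Stonebridge 0.5611, Claybrook 0.4075, Rivermont 0.3892, Millford 0.0358.
The surplus seats go to Ashgrove, Stonebridge.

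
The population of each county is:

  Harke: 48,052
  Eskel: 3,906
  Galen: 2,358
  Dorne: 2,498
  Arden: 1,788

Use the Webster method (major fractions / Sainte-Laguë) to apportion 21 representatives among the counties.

Standard divisor 58602/21 ≈ 2790.571; standard quotas: Harke 17.219, Eskel 1.400, Galen 0.845, Dorne 0.895, Arden 0.641.
Rounding to the nearest integer gives Harke 17, Eskel 1, Galen 1, Dorne 1, Arden 1 — total 21, matching the house size, so no adjustment is needed.

Harke 17, Eskel 1, Galen 1, Dorne 1, Arden 1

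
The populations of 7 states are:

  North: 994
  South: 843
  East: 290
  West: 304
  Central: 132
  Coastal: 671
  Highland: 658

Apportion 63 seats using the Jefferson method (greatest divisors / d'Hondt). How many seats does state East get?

4

Standard divisor 3892/63 ≈ 61.778; standard quotas: North 16.090, South 13.646, East 4.694, West 4.921, Central 2.137, Coastal 10.862, Highland 10.651.
Rounding down gives 16, 13, 4, 4, 2, 10, 10 = 59 seats, so the divisor must be adjusted.
With modified divisor 59: modified quotas North 16.847, South 14.288, East 4.915, West 5.153, Central 2.237, Coastal 11.373, Highland 11.153.
Rounding down: North 16, South 14, East 4, West 5, Central 2, Coastal 11, Highland 11 (total 63).
East receives 4.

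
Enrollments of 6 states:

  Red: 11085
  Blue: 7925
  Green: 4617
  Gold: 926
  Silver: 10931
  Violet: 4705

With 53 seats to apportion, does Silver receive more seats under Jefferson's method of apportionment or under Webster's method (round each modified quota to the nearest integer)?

Jefferson: Red 15, Blue 10, Green 6, Gold 1, Silver 15, Violet 6.
Webster: Red 15, Blue 11, Green 6, Gold 1, Silver 14, Violet 6.
Silver gets 15 under Jefferson and 14 under Webster.

Jefferson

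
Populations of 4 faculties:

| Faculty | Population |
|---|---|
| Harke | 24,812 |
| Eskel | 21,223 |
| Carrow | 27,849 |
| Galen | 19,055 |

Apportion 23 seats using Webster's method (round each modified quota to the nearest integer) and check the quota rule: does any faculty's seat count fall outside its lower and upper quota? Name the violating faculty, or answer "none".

Standard quotas: Harke 6.140, Eskel 5.252, Carrow 6.892, Galen 4.716.
Webster allocation: Harke 6, Eskel 5, Carrow 7, Galen 5.
Every allocation lies between the lower and upper quota.

none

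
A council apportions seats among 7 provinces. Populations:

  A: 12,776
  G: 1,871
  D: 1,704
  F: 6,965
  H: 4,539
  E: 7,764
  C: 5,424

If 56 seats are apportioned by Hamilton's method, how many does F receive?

The standard divisor is 41043/56 ≈ 732.911.
Standard quotas: A 17.4319, G 2.5528, D 2.3250, F 9.5032, H 6.1931, E 10.5934, C 7.4006.
Lower quotas: A 17, G 2, D 2, F 9, H 6, E 10, C 7 (sum 53, leaving 3 seats).
Remainders in descending order: E 0.5934, G 0.5528, F 0.5032, A 0.4319, C 0.4006, D 0.3250, H 0.1931.
Largest remainders: E, G, F receive the extra seats.
F receives 10.

10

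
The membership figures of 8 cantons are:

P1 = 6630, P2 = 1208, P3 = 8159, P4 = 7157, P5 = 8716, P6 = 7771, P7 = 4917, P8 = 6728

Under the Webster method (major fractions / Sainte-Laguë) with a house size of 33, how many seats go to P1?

4

Standard divisor 51286/33 ≈ 1554.121; standard quotas: P1 4.266, P2 0.777, P3 5.250, P4 4.605, P5 5.608, P6 5.000, P7 3.164, P8 4.329.
Rounding to the nearest integer gives P1 4, P2 1, P3 5, P4 5, P5 6, P6 5, P7 3, P8 4 — total 33, matching the house size, so no adjustment is needed.
P1 receives 4.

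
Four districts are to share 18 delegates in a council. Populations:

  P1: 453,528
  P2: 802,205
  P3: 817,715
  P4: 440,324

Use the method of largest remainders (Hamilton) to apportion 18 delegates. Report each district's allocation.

P1 3, P2 6, P3 6, P4 3

Total 2513772; standard divisor 2513772/18 = 139654.
Standard quotas: P1 3.2475, P2 5.7442, P3 5.8553, P4 3.1530.
Lower quotas: P1 3, P2 5, P3 5, P4 3 (sum 16, leaving 2 seats).
Remainders in descending order: P3 0.8553, P2 0.7442, P1 0.2475, P4 0.1530.
Largest remainders: P3, P2 receive the extra seats.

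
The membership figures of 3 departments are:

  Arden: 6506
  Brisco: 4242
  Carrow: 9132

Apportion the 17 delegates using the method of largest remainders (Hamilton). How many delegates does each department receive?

Arden 5, Brisco 4, Carrow 8

Total 19880; standard divisor 19880/17 ≈ 1169.412.
Standard quotas: Arden 5.5635, Brisco 3.6275, Carrow 7.8091.
Lower quotas: Arden 5, Brisco 3, Carrow 7 (sum 15, leaving 2 seats).
Remainders in descending order: Carrow 0.8091, Brisco 0.6275, Arden 0.5635.
Largest remainders: Carrow, Brisco receive the extra seats.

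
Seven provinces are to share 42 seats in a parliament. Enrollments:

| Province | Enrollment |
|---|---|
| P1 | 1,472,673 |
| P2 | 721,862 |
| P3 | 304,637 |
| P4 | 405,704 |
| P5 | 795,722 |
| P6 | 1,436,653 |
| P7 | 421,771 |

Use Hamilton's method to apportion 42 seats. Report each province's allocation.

P1 11, P2 6, P3 2, P4 3, P5 6, P6 11, P7 3

Standard divisor: 5559022 ÷ 42 ≈ 132357.667.
Standard quotas: P1 11.1265, P2 5.4539, P3 2.3016, P4 3.0652, P5 6.0119, P6 10.8543, P7 3.1866.
Lower quotas: P1 11, P2 5, P3 2, P4 3, P5 6, P6 10, P7 3 (sum 40, leaving 2 seats).
Remainders in descending order: P6 0.8543, P2 0.4539, P3 0.3016, P7 0.1866, P1 0.1265, P4 0.0652, P5 0.0119.
The surplus seats go to P6, P2.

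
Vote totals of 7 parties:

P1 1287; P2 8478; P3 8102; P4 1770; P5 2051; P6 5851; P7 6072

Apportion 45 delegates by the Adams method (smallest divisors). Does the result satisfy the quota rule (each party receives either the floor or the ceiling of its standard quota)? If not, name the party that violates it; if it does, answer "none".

none

Standard quotas: P1 1.723, P2 11.351, P3 10.847, P4 2.370, P5 2.746, P6 7.834, P7 8.129.
Adams allocation: P1 2, P2 11, P3 10, P4 3, P5 3, P6 8, P7 8.
Every allocation lies between the lower and upper quota.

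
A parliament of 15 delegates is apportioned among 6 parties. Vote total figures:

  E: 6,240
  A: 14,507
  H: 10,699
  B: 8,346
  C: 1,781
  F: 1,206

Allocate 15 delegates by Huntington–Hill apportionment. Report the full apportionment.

With divisor 3166: modified quotas E 1.971, A 4.582, H 3.379, B 2.636, C 0.563, F 0.381.
Geometric-mean thresholds: E √(1·2)=1.414, A √(4·5)=4.472, H √(3·4)=3.464, B √(2·3)=2.449, C (min 1), F (min 1).
Each quota rounded against its threshold gives E 2, A 5, H 3, B 3, C 1, F 1 (total 15).

E=2, A=5, H=3, B=3, C=1, F=1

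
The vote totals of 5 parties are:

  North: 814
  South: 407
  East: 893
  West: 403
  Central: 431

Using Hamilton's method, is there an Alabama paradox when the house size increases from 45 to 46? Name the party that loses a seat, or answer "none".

none

At 45 seats: North 12, South 6, East 14, West 6, Central 7.
At 46 seats: North 13, South 6, East 14, West 6, Central 7.
No party's allocation decreased.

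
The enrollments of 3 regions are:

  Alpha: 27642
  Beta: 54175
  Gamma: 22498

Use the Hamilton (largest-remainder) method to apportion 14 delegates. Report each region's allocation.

Alpha 4; Beta 7; Gamma 3

Total 104315; standard divisor 104315/14 ≈ 7451.071.
Standard quotas: Alpha 3.7098, Beta 7.2708, Gamma 3.0194.
Lower quotas: Alpha 3, Beta 7, Gamma 3 (sum 13, leaving 1 seat).
Remainders in descending order: Alpha 0.7098, Beta 0.2708, Gamma 0.0194.
Largest remainder: Alpha receives the extra seat.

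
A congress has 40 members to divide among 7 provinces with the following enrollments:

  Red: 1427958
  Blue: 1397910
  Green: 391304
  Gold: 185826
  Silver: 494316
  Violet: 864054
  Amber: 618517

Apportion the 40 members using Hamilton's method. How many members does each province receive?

Red 11, Blue 10, Green 3, Gold 1, Silver 4, Violet 6, Amber 5

Total 5379885; standard divisor 5379885/40 ≈ 134497.125.
Standard quotas: Red 10.6170, Blue 10.3936, Green 2.9094, Gold 1.3816, Silver 3.6753, Violet 6.4243, Amber 4.5987.
Lower quotas: Red 10, Blue 10, Green 2, Gold 1, Silver 3, Violet 6, Amber 4 (sum 36, leaving 4 seats).
Remainders in descending order: Green 0.9094, Silver 0.6753, Red 0.6170, Amber 0.5987, Violet 0.4243, Blue 0.3936, Gold 0.3816.
Largest remainders: Green, Silver, Red, Amber receive the extra seats.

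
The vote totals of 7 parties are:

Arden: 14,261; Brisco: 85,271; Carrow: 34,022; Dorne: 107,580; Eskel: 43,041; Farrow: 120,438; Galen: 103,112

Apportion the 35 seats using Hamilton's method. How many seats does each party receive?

Arden=1, Brisco=6, Carrow=2, Dorne=8, Eskel=3, Farrow=8, Galen=7

The standard divisor is 507725/35 ≈ 14506.429.
Standard quotas: Arden 0.9831, Brisco 5.8782, Carrow 2.3453, Dorne 7.4160, Eskel 2.9670, Farrow 8.3024, Galen 7.1080.
Lower quotas: Arden 0, Brisco 5, Carrow 2, Dorne 7, Eskel 2, Farrow 8, Galen 7 (sum 31, leaving 4 seats).
Remainders in descending order: Arden 0.9831, Eskel 0.9670, Brisco 0.8782, Dorne 0.4160, Carrow 0.3453, Farrow 0.3024, Galen 0.1080.
The surplus seats go to Arden, Eskel, Brisco, Dorne.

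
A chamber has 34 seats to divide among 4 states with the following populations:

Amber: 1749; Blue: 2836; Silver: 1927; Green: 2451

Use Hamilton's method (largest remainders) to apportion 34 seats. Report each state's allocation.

Standard divisor: 8963 ÷ 34 ≈ 263.618.
Standard quotas: Amber 6.635, Blue 10.758, Silver 7.310, Green 9.298.
Lower quotas: Amber 6, Blue 10, Silver 7, Green 9 (sum 32, leaving 2 seats).
Remainders in descending order: Blue 0.758, Amber 0.635, Silver 0.310, Green 0.298.
Largest remainders: Blue, Amber receive the extra seats.

Amber=7, Blue=11, Silver=7, Green=9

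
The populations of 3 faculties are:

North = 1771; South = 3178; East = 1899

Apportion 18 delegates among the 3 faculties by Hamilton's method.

Total 6848; standard divisor 6848/18 ≈ 380.444.
Standard quotas: North 4.655, South 8.353, East 4.992.
Lower quotas: North 4, South 8, East 4 (sum 16, leaving 2 seats).
Remainders in descending order: East 0.992, North 0.655, South 0.353.
The surplus seats go to East, North.

North 5, South 8, East 5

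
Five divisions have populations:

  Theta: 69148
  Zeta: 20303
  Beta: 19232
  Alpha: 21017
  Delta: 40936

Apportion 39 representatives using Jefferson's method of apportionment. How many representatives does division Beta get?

Standard divisor 170636/39 ≈ 4375.282; standard quotas: Theta 15.804, Zeta 4.640, Beta 4.396, Alpha 4.804, Delta 9.356.
Rounding down gives 15, 4, 4, 4, 9 = 36 seats, so the divisor must be adjusted.
With modified divisor 4080: modified quotas Theta 16.948, Zeta 4.976, Beta 4.714, Alpha 5.151, Delta 10.033.
Rounding down: Theta 16, Zeta 4, Beta 4, Alpha 5, Delta 10 (total 39).
Beta receives 4.

4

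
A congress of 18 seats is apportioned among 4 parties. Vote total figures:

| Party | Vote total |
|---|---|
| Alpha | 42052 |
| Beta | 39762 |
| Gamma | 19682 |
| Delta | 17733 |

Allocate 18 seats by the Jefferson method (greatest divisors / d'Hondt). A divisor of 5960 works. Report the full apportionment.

With modified divisor 5960: modified quotas Alpha 7.056, Beta 6.671, Gamma 3.302, Delta 2.975.
Rounding down: Alpha 7, Beta 6, Gamma 3, Delta 2 (total 18).

Alpha 7, Beta 6, Gamma 3, Delta 2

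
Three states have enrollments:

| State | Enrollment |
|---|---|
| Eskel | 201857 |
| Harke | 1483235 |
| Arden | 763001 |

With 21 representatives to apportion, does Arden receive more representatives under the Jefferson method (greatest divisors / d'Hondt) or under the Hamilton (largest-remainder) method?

Jefferson

Jefferson: Eskel 1, Harke 13, Arden 7.
Hamilton: Eskel 2, Harke 13, Arden 6.
Arden gets 7 under Jefferson and 6 under Hamilton.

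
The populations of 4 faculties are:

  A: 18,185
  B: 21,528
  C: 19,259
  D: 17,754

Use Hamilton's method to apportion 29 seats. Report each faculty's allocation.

A: 7, B: 8, C: 7, D: 7

The standard divisor is 76726/29 ≈ 2645.724.
Standard quotas: A 6.8734, B 8.1369, C 7.2793, D 6.7105.
Lower quotas: A 6, B 8, C 7, D 6 (sum 27, leaving 2 seats).
Remainders in descending order: A 0.8734, D 0.7105, C 0.2793, B 0.1369.
The surplus seats go to A, D.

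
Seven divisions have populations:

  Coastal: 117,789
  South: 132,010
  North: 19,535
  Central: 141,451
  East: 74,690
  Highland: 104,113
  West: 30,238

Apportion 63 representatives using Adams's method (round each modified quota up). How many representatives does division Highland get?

Standard divisor 619826/63 ≈ 9838.508; standard quotas: Coastal 11.972, South 13.418, North 1.986, Central 14.377, East 7.592, Highland 10.582, West 3.073.
Rounding up gives 12, 14, 2, 15, 8, 11, 4 = 66 seats, so the divisor must be adjusted.
With modified divisor 10300: modified quotas Coastal 11.436, South 12.817, North 1.897, Central 13.733, East 7.251, Highland 10.108, West 2.936.
Rounding up: Coastal 12, South 13, North 2, Central 14, East 8, Highland 11, West 3 (total 63).
Highland receives 11.

11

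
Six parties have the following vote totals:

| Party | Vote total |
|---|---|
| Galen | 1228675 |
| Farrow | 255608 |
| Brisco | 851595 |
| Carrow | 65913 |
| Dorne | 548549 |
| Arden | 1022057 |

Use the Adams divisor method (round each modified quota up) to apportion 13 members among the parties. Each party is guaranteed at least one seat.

Galen=3, Farrow=1, Brisco=3, Carrow=1, Dorne=2, Arden=3

Standard divisor 3972397/13 ≈ 305569; standard quotas: Galen 4.021, Farrow 0.836, Brisco 2.787, Carrow 0.216, Dorne 1.795, Arden 3.345.
Rounding up gives 5, 1, 3, 1, 2, 4 = 16 seats, so the divisor must be adjusted.
With modified divisor 417700: modified quotas Galen 2.942, Farrow 0.612, Brisco 2.039, Carrow 0.158, Dorne 1.313, Arden 2.447.
Rounding up: Galen 3, Farrow 1, Brisco 3, Carrow 1, Dorne 2, Arden 3 (total 13).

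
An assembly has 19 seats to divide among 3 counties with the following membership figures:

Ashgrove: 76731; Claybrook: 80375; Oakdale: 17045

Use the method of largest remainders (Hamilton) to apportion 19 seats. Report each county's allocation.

The standard divisor is 174151/19 ≈ 9165.842.
Standard quotas: Ashgrove 8.3714, Claybrook 8.7690, Oakdale 1.8596.
Lower quotas: Ashgrove 8, Claybrook 8, Oakdale 1 (sum 17, leaving 2 seats).
Remainders in descending order: Oakdale 0.8596, Claybrook 0.7690, Ashgrove 0.3714.
The surplus seats go to Oakdale, Claybrook.

Ashgrove: 8, Claybrook: 9, Oakdale: 2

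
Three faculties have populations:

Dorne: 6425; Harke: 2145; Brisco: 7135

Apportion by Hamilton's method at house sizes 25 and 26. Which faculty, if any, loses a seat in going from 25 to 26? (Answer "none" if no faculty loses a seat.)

At 25 seats: Dorne 10, Harke 4, Brisco 11.
At 26 seats: Dorne 11, Harke 3, Brisco 12.
Harke drops from 4 to 3.

Harke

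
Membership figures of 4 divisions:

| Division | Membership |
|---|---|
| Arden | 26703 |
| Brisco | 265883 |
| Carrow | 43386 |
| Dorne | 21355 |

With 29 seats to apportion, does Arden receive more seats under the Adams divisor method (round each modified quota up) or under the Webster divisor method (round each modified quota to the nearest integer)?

Adams: Arden 3, Brisco 20, Carrow 4, Dorne 2.
Webster: Arden 2, Brisco 21, Carrow 4, Dorne 2.
Arden gets 3 under Adams and 2 under Webster.

Adams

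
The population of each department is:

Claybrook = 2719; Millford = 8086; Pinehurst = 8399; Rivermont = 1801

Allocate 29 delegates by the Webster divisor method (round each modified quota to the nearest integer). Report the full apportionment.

Claybrook=4, Millford=11, Pinehurst=12, Rivermont=2

Standard divisor 21005/29 ≈ 724.31; standard quotas: Claybrook 3.754, Millford 11.164, Pinehurst 11.596, Rivermont 2.487.
Rounding to the nearest integer gives Claybrook 4, Millford 11, Pinehurst 12, Rivermont 2 — total 29, matching the house size, so no adjustment is needed.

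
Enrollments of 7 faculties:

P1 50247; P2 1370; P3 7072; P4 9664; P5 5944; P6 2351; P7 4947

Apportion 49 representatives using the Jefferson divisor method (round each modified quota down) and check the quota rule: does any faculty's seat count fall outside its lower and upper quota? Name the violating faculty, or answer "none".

Standard quotas: P1 30.175, P2 0.823, P3 4.247, P4 5.803, P5 3.570, P6 1.412, P7 2.971.
Jefferson allocation: P1 32, P2 0, P3 4, P4 6, P5 3, P6 1, P7 3.
P1 has quota 30.175 (lower 30, upper 31) but receives 32 — outside the quota interval.

P1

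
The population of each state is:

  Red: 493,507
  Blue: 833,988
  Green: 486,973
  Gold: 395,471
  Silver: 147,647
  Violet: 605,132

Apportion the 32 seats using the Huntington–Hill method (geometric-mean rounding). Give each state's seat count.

With divisor 91738: modified quotas Red 5.380, Blue 9.091, Green 5.308, Gold 4.311, Silver 1.609, Violet 6.596.
Geometric-mean thresholds: Red √(5·6)=5.477, Blue √(9·10)=9.487, Green √(5·6)=5.477, Gold √(4·5)=4.472, Silver √(1·2)=1.414, Violet √(6·7)=6.481.
Each quota rounded against its threshold gives Red 5, Blue 9, Green 5, Gold 4, Silver 2, Violet 7 (total 32).

Red 5; Blue 9; Green 5; Gold 4; Silver 2; Violet 7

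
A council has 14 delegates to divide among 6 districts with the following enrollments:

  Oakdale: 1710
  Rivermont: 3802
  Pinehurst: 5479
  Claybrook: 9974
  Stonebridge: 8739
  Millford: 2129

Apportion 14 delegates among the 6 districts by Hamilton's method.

Oakdale=1, Rivermont=2, Pinehurst=2, Claybrook=4, Stonebridge=4, Millford=1

The standard divisor is 31833/14 ≈ 2273.786.
Standard quotas: Oakdale 0.7520, Rivermont 1.6721, Pinehurst 2.4096, Claybrook 4.3865, Stonebridge 3.8434, Millford 0.9363.
Lower quotas: Oakdale 0, Rivermont 1, Pinehurst 2, Claybrook 4, Stonebridge 3, Millford 0 (sum 10, leaving 4 seats).
Remainders in descending order: Millford 0.9363, Stonebridge 0.8434, Oakdale 0.7520, Rivermont 0.6721, Pinehurst 0.4096, Claybrook 0.3865.
Largest remainders: Millford, Stonebridge, Oakdale, Rivermont receive the extra seats.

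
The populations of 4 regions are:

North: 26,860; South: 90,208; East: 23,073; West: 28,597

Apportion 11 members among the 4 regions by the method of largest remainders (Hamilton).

The standard divisor is 168738/11 ≈ 15339.818.
Standard quotas: North 1.7510, South 5.8806, East 1.5041, West 1.8642.
Lower quotas: North 1, South 5, East 1, West 1 (sum 8, leaving 3 seats).
Remainders in descending order: South 0.8806, West 0.8642, North 0.7510, East 0.5041.
The surplus seats go to South, West, North.

North=2, South=6, East=1, West=2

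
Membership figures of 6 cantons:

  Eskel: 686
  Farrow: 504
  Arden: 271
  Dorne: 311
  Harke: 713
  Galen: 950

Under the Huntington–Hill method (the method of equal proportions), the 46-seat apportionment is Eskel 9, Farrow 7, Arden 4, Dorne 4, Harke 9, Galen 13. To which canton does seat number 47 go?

Harke

Priority for the next seat is population ÷ (√(s·(s+1))).
Priorities: Eskel 72.311, Farrow 67.350, Arden 60.597, Dorne 69.542, Harke 75.157, Galen 70.419.
Highest priority: Harke.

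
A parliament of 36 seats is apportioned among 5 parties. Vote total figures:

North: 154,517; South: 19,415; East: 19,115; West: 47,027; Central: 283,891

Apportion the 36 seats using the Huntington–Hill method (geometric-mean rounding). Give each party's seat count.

With divisor 14208: modified quotas North 10.875, South 1.366, East 1.345, West 3.310, Central 19.981.
Geometric-mean thresholds: North √(10·11)=10.488, South √(1·2)=1.414, East √(1·2)=1.414, West √(3·4)=3.464, Central √(19·20)=19.494.
Each quota rounded against its threshold gives North 11, South 1, East 1, West 3, Central 20 (total 36).

North 11, South 1, East 1, West 3, Central 20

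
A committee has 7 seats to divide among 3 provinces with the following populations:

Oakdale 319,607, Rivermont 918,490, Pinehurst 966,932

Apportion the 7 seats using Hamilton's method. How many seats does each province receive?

The standard divisor is 2205029/7 ≈ 315004.143.
Standard quotas: Oakdale 1.0146, Rivermont 2.9158, Pinehurst 3.0696.
Lower quotas: Oakdale 1, Rivermont 2, Pinehurst 3 (sum 6, leaving 1 seat).
Remainders in descending order: Rivermont 0.9158, Pinehurst 0.0696, Oakdale 0.0146.
The surplus seat goes to Rivermont.

Oakdale 1, Rivermont 3, Pinehurst 3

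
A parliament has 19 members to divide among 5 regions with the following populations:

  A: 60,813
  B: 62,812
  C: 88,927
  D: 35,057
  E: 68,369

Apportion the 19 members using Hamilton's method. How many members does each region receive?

Total 315978; standard divisor 315978/19 ≈ 16630.421.
Standard quotas: A 3.6567, B 3.7769, C 5.3472, D 2.1080, E 4.1111.
Lower quotas: A 3, B 3, C 5, D 2, E 4 (sum 17, leaving 2 seats).
Remainders in descending order: B 0.7769, A 0.6567, C 0.3472, E 0.1111, D 0.1080.
Largest remainders: B, A receive the extra seats.

A: 4; B: 4; C: 5; D: 2; E: 4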